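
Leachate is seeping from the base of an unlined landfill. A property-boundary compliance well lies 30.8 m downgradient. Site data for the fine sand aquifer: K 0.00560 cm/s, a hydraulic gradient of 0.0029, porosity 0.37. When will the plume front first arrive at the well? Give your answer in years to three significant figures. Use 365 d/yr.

2.23 years

K = 0.00560 cm/s × 864 = 4.838 m/d
Darcy flux q = K·i = 4.838 × 0.0029 = 0.01403 m/d
Seepage velocity v = q / n = 0.01403 / 0.37 = 0.03792 m/d
t = L / v = 30.8 / 0.03792 = 812.2 d
   = 812.2 / 365 = 2.23 yr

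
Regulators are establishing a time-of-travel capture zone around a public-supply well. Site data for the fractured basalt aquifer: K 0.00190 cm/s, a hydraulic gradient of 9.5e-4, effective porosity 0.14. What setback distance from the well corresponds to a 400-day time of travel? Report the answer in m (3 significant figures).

4.46 m

K = 0.00190 cm/s × 864 = 1.642 m/d
Specific discharge q = 1.642 × 9.5e-4 = 0.001560 m/d
v_s = q/n_e = 0.001560/0.14 = 0.01114 m/d
L = v × T = 0.01114 × 400 = 4.456 m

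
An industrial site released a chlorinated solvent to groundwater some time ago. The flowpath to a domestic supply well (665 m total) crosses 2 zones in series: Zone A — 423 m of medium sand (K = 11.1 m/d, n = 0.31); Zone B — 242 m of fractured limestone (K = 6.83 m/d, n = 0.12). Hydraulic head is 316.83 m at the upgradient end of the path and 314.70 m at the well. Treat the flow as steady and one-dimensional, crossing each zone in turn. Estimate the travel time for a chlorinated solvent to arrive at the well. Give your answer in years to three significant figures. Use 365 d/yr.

Total head drop ΔH = 316.83 − 314.70 = 2.13 m
Steady 1-D flow in series ⇒ the Darcy flux q is identical in every zone and the zone head losses add (resistances L/K in series).
Σ(L/K) = 423/11.1 + 242/6.83 = 38.11 + 35.43 = 73.54 d
q = ΔH / Σ(L/K) = 2.13 / 73.54 = 0.02896 m/d (same in every zone)
Zone A: v = q/n = 0.02896/0.31 = 0.09343 m/d → t_A = 423/0.09343 = 4527 d
Zone B: v = q/n = 0.02896/0.12 = 0.2414 m/d → t_B = 242/0.2414 = 1003 d
Total t = 4527 + 1003 = 5530 d
   = 5530 / 365 = 15.2 yr

15.2 years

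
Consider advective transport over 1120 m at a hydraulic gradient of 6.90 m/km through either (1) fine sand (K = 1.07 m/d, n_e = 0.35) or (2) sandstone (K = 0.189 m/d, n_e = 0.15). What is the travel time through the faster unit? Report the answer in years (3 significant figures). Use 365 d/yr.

Unit 1 (fine sand): v = 1.07×0.0069/0.35 = 0.02109 m/d, t = 1120/0.02109 = 53090 d
Unit 2 (sandstone): v = 0.189×0.0069/0.15 = 0.008694 m/d, t = 1120/0.008694 = 128800 d
Faster: 53090 d / 365 = 145 yr

145 years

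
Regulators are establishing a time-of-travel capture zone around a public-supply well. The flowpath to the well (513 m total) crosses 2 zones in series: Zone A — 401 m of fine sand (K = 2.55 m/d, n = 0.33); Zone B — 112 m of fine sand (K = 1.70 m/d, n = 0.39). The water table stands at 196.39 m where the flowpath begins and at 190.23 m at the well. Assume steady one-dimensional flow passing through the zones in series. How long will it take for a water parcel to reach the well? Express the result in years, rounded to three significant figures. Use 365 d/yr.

17.5 years

Total head drop ΔH = 196.39 − 190.23 = 6.16 m
Steady 1-D flow in series ⇒ the Darcy flux q is identical in every zone and the zone head losses add (resistances L/K in series).
Σ(L/K) = 401/2.55 + 112/1.70 = 157.3 + 65.88 = 223.1 d
q = ΔH / Σ(L/K) = 6.16 / 223.1 = 0.02761 m/d (same in every zone)
Zone A: v = q/n = 0.02761/0.33 = 0.08366 m/d → t_A = 401/0.08366 = 4793 d
Zone B: v = q/n = 0.02761/0.39 = 0.07079 m/d → t_B = 112/0.07079 = 1582 d
Total t = 4793 + 1582 = 6376 d
   = 6376 / 365 = 17.5 yr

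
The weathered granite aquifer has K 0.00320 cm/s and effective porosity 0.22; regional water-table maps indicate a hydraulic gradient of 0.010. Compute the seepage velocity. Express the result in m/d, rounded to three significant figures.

0.126 m/d

K = 0.00320 cm/s × 864 = 2.765 m/d
q = Ki = 2.765 × 0.010 = 0.02765 m/d
Seepage velocity v = q / n = 0.02765 / 0.22 = 0.1257 m/d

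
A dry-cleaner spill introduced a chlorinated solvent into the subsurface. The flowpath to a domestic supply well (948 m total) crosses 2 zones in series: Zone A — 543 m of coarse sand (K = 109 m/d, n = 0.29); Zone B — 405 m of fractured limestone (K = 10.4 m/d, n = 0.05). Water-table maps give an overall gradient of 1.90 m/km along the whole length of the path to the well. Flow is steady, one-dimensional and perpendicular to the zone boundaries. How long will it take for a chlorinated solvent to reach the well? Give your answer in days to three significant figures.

4330 days

Continuity: the same q passes through each zone, so ΔH = q·Σ(L_j/K_j) — the zones act as resistances in series.
Σ(L/K) = 543/109 + 405/10.4 = 4.982 + 38.94 = 43.92 d
K_eq = L_total / Σ(L/K) = 948 / 43.92 = 21.58 m/d
q = K_eq · i = 21.58 × 0.0019 = 0.04101 m/d (same in every zone)
Zone A: v = q/n = 0.04101/0.29 = 0.1414 m/d → t_A = 543/0.1414 = 3840 d
Zone B: v = q/n = 0.04101/0.05 = 0.8201 m/d → t_B = 405/0.8201 = 493.8 d
Total t = 3840 + 493.8 = 4334 d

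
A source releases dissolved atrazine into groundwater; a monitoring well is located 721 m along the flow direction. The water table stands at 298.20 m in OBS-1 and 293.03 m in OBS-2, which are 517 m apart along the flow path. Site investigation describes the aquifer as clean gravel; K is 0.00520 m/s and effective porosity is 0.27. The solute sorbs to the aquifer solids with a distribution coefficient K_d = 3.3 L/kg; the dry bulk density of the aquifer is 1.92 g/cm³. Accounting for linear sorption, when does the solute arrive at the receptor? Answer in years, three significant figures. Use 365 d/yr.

2.90 years

Hydraulic gradient i = (298.20 − 293.03) / 517 = 5.17 / 517 = 0.01000
K = 0.00520 m/s × 86400 s/d = 449.3 m/d
q = Ki = 449.3 × 0.01000 = 4.493 m/d
v_s = q/n_e = 4.493/0.27 = 16.64 m/d
Retardation R = 1 + ρ_b·K_d/n = 1 + 1.92×3.3/0.27 = 24.47
Contaminant velocity v_c = v/R = 16.64/24.47 = 0.6801 m/d
t = L/v_c = 721/0.6801 = 1060 d
   = 1060/365 = 2.90 yr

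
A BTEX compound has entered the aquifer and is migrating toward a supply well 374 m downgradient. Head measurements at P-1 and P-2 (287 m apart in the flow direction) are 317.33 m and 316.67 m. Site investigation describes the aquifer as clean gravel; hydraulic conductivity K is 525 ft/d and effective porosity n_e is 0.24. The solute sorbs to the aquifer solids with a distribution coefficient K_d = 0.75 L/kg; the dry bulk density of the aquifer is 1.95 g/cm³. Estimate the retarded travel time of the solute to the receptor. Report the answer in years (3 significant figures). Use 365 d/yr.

4.74 years

Hydraulic gradient i = (317.33 − 316.67) / 287 = 0.66 / 287 = 0.002300
K = 525 ft/d × 0.3048 = 160.0 m/d
Darcy flux q = K·i = 160.0 × 0.002300 = 0.3680 m/d
v_s = q/n_e = 0.3680/0.24 = 1.533 m/d
Retardation R = 1 + ρ_b·K_d/n = 1 + 1.95×0.75/0.24 = 7.094
Contaminant velocity v_c = v/R = 1.533/7.094 = 0.2161 m/d
t = L/v_c = 374/0.2161 = 1730 d
   = 1730/365 = 4.74 yr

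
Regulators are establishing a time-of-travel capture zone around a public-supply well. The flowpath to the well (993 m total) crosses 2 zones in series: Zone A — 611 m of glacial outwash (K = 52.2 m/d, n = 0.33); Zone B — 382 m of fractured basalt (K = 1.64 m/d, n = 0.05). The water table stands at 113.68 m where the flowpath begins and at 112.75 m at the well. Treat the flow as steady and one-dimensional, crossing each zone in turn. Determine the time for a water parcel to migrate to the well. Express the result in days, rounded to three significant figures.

58100 days

Total head drop ΔH = 113.68 − 112.75 = 0.93 m
Steady 1-D flow in series ⇒ the Darcy flux q is identical in every zone and the zone head losses add (resistances L/K in series).
Σ(L/K) = 611/52.2 + 382/1.64 = 11.70 + 232.9 = 244.6 d
q = ΔH / Σ(L/K) = 0.93 / 244.6 = 0.003802 m/d (same in every zone)
Zone A: v = q/n = 0.003802/0.33 = 0.01152 m/d → t_A = 611/0.01152 = 53040 d
Zone B: v = q/n = 0.003802/0.05 = 0.07603 m/d → t_B = 382/0.07603 = 5024 d
Total t = 53040 + 5024 = 58060 d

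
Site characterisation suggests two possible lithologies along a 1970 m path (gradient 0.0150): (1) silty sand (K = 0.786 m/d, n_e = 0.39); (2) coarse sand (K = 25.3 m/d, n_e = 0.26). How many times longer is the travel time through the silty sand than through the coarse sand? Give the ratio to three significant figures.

Unit 1 (silty sand): v = 0.786×0.015/0.39 = 0.03023 m/d, t = 1970/0.03023 = 65170 d
Unit 2 (coarse sand): v = 25.3×0.015/0.26 = 1.460 m/d, t = 1970/1.460 = 1350 d
t(silty sand) / t(coarse sand) = 65170/1350 = 48.3

48.3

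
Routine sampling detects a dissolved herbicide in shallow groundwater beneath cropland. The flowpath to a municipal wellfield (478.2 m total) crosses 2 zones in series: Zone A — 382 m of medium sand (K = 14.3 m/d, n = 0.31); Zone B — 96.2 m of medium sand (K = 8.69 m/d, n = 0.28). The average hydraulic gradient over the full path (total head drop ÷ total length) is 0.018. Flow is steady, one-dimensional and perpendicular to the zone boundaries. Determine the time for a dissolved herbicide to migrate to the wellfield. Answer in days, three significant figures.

For zones in series the flux q is common to all zones; the equivalent conductivity is the harmonic (thickness-weighted) mean, K_eq = L_total / Σ(L_j/K_j).
Σ(L/K) = 382/14.3 + 96.2/8.69 = 26.71 + 11.07 = 37.78 d
K_eq = L_total / Σ(L/K) = 478.2 / 37.78 = 12.66 m/d
q = K_eq · i = 12.66 × 0.018 = 0.2278 m/d (same in every zone)
Zone A: v = q/n = 0.2278/0.31 = 0.7349 m/d → t_A = 382/0.7349 = 519.8 d
Zone B: v = q/n = 0.2278/0.28 = 0.8136 m/d → t_B = 96.2/0.8136 = 118.2 d
Total t = 519.8 + 118.2 = 638.0 d

638 days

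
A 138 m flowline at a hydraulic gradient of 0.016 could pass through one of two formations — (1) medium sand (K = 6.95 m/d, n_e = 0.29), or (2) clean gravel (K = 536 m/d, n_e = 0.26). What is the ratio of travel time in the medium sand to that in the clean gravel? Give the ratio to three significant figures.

Unit 1 (medium sand): v = 6.95×0.016/0.29 = 0.3834 m/d, t = 138/0.3834 = 359.9 d
Unit 2 (clean gravel): v = 536×0.016/0.26 = 32.98 m/d, t = 138/32.98 = 4.184 d
t(medium sand) / t(clean gravel) = 359.9/4.184 = 86.0

86.0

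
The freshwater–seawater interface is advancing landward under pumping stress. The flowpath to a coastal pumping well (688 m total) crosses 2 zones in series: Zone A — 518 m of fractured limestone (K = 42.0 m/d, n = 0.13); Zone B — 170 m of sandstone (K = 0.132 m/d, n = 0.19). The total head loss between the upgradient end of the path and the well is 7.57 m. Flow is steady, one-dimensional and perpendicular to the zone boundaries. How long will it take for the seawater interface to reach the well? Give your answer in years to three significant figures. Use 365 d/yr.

46.9 years

Continuity: the same q passes through each zone, so ΔH = q·Σ(L_j/K_j) — the zones act as resistances in series.
Σ(L/K) = 518/42.0 + 170/0.132 = 12.33 + 1288 = 1300 d
q = ΔH / Σ(L/K) = 7.57 / 1300 = 0.005822 m/d (same in every zone)
Zone A: v = q/n = 0.005822/0.13 = 0.04479 m/d → t_A = 518/0.04479 = 11570 d
Zone B: v = q/n = 0.005822/0.19 = 0.03064 m/d → t_B = 170/0.03064 = 5548 d
Total t = 11570 + 5548 = 17110 d
   = 17110 / 365 = 46.9 yr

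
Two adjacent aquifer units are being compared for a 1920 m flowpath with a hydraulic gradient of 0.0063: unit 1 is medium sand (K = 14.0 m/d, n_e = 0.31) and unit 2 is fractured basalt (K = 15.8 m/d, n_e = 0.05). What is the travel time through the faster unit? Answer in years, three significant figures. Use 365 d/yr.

Unit 1 (medium sand): v = 14.0×0.0063/0.31 = 0.2845 m/d, t = 1920/0.2845 = 6748 d
Unit 2 (fractured basalt): v = 15.8×0.0063/0.05 = 1.991 m/d, t = 1920/1.991 = 964.4 d
Faster: 964.4 d / 365 = 2.64 yr

2.64 years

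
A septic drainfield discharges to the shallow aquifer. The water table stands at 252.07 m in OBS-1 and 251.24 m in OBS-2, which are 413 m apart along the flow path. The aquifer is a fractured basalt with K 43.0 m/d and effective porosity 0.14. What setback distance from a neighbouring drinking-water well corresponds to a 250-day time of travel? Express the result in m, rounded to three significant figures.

Hydraulic gradient i = (252.07 − 251.24) / 413 = 0.83 / 413 = 0.002010
Specific discharge q = 43.0 × 0.002010 = 0.08642 m/d
Seepage velocity v = q / n = 0.08642 / 0.14 = 0.6173 m/d
L = v × T = 0.6173 × 250 = 154.3 m

154 m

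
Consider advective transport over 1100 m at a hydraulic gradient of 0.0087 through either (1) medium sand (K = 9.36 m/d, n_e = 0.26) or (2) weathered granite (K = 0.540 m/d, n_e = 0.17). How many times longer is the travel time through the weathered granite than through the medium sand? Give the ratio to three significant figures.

Unit 1 (medium sand): v = 9.36×0.0087/0.26 = 0.3132 m/d, t = 1100/0.3132 = 3512 d
Unit 2 (weathered granite): v = 0.540×0.0087/0.17 = 0.02764 m/d, t = 1100/0.02764 = 39800 d
t(weathered granite) / t(medium sand) = 39800/3512 = 11.3

11.3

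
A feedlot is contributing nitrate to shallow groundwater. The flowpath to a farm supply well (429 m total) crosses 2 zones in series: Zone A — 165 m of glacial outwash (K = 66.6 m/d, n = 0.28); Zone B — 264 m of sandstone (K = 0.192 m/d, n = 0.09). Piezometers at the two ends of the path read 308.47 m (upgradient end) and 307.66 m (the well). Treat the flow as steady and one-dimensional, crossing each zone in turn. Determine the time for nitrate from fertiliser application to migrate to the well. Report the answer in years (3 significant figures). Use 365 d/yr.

Total head drop ΔH = 308.47 − 307.66 = 0.81 m
Steady 1-D flow in series ⇒ the Darcy flux q is identical in every zone and the zone head losses add (resistances L/K in series).
Σ(L/K) = 165/66.6 + 264/0.192 = 2.477 + 1375 = 1377 d
q = ΔH / Σ(L/K) = 0.81 / 1377 = 5.880e-4 m/d (same in every zone)
Zone A: v = q/n = 5.880e-4/0.28 = 0.002100 m/d → t_A = 165/0.002100 = 78570 d
Zone B: v = q/n = 5.880e-4/0.09 = 0.006534 m/d → t_B = 264/0.006534 = 40410 d
Total t = 78570 + 40410 = 119000 d
   = 119000 / 365 = 326 yr

326 years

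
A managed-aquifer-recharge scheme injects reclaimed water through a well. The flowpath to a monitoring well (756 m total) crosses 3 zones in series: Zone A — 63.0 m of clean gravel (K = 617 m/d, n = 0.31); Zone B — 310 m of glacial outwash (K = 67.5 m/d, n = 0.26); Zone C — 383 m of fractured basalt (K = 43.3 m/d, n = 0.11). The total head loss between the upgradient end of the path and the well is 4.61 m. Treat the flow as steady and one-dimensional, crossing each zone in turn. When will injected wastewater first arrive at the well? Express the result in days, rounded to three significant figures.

Steady 1-D flow in series ⇒ the Darcy flux q is identical in every zone and the zone head losses add (resistances L/K in series).
Σ(L/K) = 63.0/617 + 310/67.5 + 383/43.3 = 0.1021 + 4.593 + 8.845 = 13.54 d
q = ΔH / Σ(L/K) = 4.61 / 13.54 = 0.3405 m/d (same in every zone)
Zone A: v = q/n = 0.3405/0.31 = 1.098 m/d → t_A = 63.0/1.098 = 57.36 d
Zone B: v = q/n = 0.3405/0.26 = 1.310 m/d → t_B = 310/1.310 = 236.7 d
Zone C: v = q/n = 0.3405/0.11 = 3.095 m/d → t_C = 383/3.095 = 123.7 d
Total t = 57.36 + 236.7 + 123.7 = 417.8 d

418 days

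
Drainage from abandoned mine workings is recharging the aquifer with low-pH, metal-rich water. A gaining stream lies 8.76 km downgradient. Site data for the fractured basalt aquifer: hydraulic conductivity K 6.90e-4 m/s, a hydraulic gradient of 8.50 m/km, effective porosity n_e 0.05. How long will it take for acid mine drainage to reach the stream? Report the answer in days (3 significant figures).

K = 6.90e-4 m/s × 86400 s/d = 59.62 m/d
Darcy flux q = K·i = 59.62 × 0.0085 = 0.5067 m/d
v = Ki/n = 59.62·0.0085/0.05 = 10.13 m/d
L = 8.76 km = 8760 m
t = L / v = 8760 / 10.13 = 864.4 d

864 days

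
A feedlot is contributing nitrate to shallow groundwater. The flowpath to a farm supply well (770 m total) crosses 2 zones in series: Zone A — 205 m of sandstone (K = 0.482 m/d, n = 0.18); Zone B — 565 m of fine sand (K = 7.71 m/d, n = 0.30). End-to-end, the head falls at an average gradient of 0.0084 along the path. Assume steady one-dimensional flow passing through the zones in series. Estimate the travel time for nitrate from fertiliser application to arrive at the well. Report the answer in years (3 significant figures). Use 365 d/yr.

43.6 years

Continuity: the same q passes through each zone, so ΔH = q·Σ(L_j/K_j) — the zones act as resistances in series.
Σ(L/K) = 205/0.482 + 565/7.71 = 425.3 + 73.28 = 498.6 d
K_eq = L_total / Σ(L/K) = 770 / 498.6 = 1.544 m/d
q = K_eq · i = 1.544 × 0.0084 = 0.01297 m/d (same in every zone)
Zone A: v = q/n = 0.01297/0.18 = 0.07207 m/d → t_A = 205/0.07207 = 2844 d
Zone B: v = q/n = 0.01297/0.30 = 0.04324 m/d → t_B = 565/0.04324 = 13070 d
Total t = 2844 + 13070 = 15910 d
   = 15910 / 365 = 43.6 yr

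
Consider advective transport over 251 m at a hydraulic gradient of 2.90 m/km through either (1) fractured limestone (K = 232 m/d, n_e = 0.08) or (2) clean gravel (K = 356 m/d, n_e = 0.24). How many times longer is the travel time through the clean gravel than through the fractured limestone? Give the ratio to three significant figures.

1.96

Unit 1 (fractured limestone): v = 232×0.0029/0.08 = 8.410 m/d, t = 251/8.410 = 29.85 d
Unit 2 (clean gravel): v = 356×0.0029/0.24 = 4.302 m/d, t = 251/4.302 = 58.35 d
t(clean gravel) / t(fractured limestone) = 58.35/29.85 = 1.96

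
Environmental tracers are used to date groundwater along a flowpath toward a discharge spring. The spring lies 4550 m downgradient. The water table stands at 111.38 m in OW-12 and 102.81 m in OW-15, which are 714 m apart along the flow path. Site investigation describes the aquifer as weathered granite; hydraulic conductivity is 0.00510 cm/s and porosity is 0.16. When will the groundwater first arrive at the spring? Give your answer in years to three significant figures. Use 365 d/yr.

Hydraulic gradient i = (111.38 − 102.81) / 714 = 8.57 / 714 = 0.01200
K = 0.00510 cm/s × 864 = 4.406 m/d
Specific discharge q = 4.406 × 0.01200 = 0.05289 m/d
Seepage velocity v = q / n = 0.05289 / 0.16 = 0.3306 m/d
t = L / v = 4550 / 0.3306 = 13760 d
   = 13760 / 365 = 37.7 yr

37.7 years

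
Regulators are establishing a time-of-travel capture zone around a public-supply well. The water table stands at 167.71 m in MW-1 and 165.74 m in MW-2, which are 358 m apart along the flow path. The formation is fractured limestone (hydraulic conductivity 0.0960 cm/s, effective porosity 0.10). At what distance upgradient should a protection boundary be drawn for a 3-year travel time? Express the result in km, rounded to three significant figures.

5.00 km

Hydraulic gradient i = (167.71 − 165.74) / 358 = 1.97 / 358 = 0.005503
K = 0.0960 cm/s × 864 = 82.94 m/d
Specific discharge q = 82.94 × 0.005503 = 0.4564 m/d
Seepage velocity v = q / n = 0.4564 / 0.10 = 4.564 m/d
T = 3 yr × 365 = 1095 d
L = v × T = 4.564 × 1095 = 4998 m
   = 5.00 km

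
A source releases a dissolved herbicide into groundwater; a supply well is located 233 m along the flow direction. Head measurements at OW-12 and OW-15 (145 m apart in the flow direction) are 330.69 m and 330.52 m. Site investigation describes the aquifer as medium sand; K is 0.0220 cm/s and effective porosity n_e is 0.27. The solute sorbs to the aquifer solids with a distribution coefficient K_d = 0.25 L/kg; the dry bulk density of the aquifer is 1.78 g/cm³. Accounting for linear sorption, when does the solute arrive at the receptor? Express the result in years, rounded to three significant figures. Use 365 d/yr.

Hydraulic gradient i = (330.69 − 330.52) / 145 = 0.17 / 145 = 0.001172
K = 0.0220 cm/s × 864 = 19.01 m/d
Darcy flux q = K·i = 19.01 × 0.001172 = 0.02229 m/d
Average linear velocity = 0.02229 / 0.27 = 0.08254 m/d
Retardation R = 1 + ρ_b·K_d/n = 1 + 1.78×0.25/0.27 = 2.648
Contaminant velocity v_c = v/R = 0.08254/2.648 = 0.03117 m/d
t = L/v_c = 233/0.03117 = 7476 d
   = 7476/365 = 20.5 yr

20.5 years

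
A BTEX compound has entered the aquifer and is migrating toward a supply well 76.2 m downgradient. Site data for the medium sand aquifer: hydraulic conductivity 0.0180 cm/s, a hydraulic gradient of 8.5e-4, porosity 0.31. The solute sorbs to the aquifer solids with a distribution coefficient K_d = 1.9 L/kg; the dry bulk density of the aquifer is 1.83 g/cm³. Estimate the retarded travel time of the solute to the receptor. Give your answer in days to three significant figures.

21800 days

K = 0.0180 cm/s × 864 = 15.55 m/d
Specific discharge q = 15.55 × 8.5e-4 = 0.01322 m/d
v_s = q/n_e = 0.01322/0.31 = 0.04264 m/d
Retardation R = 1 + ρ_b·K_d/n = 1 + 1.83×1.9/0.31 = 12.22
Contaminant velocity v_c = v/R = 0.04264/12.22 = 0.003491 m/d
t = L/v_c = 76.2/0.003491 = 21830 d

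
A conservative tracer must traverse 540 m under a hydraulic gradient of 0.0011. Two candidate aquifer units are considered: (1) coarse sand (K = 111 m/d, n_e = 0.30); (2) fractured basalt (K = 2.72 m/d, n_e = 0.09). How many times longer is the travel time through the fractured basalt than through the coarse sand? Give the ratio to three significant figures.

12.2

Unit 1 (coarse sand): v = 111×0.0011/0.30 = 0.4070 m/d, t = 540/0.4070 = 1327 d
Unit 2 (fractured basalt): v = 2.72×0.0011/0.09 = 0.03324 m/d, t = 540/0.03324 = 16240 d
t(fractured basalt) / t(coarse sand) = 16240/1327 = 12.2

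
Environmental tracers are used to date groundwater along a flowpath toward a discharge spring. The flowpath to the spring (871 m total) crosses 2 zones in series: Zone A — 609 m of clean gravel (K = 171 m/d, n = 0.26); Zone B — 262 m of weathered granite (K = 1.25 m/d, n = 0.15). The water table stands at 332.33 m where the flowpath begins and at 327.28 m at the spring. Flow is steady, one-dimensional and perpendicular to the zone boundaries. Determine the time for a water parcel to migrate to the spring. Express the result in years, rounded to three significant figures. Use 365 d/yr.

Total head drop ΔH = 332.33 − 327.28 = 5.05 m
Steady 1-D flow in series ⇒ the Darcy flux q is identical in every zone and the zone head losses add (resistances L/K in series).
Σ(L/K) = 609/171 + 262/1.25 = 3.561 + 209.6 = 213.2 d
q = ΔH / Σ(L/K) = 5.05 / 213.2 = 0.02369 m/d (same in every zone)
Zone A: v = q/n = 0.02369/0.26 = 0.09112 m/d → t_A = 609/0.09112 = 6684 d
Zone B: v = q/n = 0.02369/0.15 = 0.1579 m/d → t_B = 262/0.1579 = 1659 d
Total t = 6684 + 1659 = 8342 d
   = 8342 / 365 = 22.9 yr

22.9 years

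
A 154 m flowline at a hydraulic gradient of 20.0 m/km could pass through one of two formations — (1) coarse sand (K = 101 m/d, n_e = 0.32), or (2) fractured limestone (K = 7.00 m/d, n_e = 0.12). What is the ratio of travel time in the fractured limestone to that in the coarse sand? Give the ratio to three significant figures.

Unit 1 (coarse sand): v = 101×0.020/0.32 = 6.313 m/d, t = 154/6.313 = 24.40 d
Unit 2 (fractured limestone): v = 7.00×0.020/0.12 = 1.167 m/d, t = 154/1.167 = 132.0 d
t(fractured limestone) / t(coarse sand) = 132.0/24.40 = 5.41

5.41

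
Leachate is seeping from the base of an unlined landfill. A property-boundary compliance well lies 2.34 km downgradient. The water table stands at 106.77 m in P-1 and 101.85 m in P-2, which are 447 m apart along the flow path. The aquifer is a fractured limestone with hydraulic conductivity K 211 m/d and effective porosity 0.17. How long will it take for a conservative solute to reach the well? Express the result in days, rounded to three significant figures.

Hydraulic gradient i = (106.77 − 101.85) / 447 = 4.92 / 447 = 0.01101
q = Ki = 211 × 0.01101 = 2.322 m/d
v = Ki/n = 211·0.01101/0.17 = 13.66 m/d
L = 2.34 km = 2340 m
t = L / v = 2340 / 13.66 = 171.3 d

171 days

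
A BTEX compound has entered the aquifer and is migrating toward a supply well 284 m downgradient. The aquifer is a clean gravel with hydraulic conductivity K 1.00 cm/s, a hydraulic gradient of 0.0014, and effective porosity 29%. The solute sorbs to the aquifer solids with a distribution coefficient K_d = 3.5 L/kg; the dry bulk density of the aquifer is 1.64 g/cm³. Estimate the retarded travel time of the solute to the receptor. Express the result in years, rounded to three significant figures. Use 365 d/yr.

3.88 years

K = 1.00 cm/s × 864 = 864.0 m/d
Darcy flux q = K·i = 864.0 × 0.0014 = 1.210 m/d
Average linear velocity = 1.210 / 0.29 = 4.171 m/d
Retardation R = 1 + ρ_b·K_d/n = 1 + 1.64×3.5/0.29 = 20.79
Contaminant velocity v_c = v/R = 4.171/20.79 = 0.2006 m/d
t = L/v_c = 284/0.2006 = 1416 d
   = 1416/365 = 3.88 yr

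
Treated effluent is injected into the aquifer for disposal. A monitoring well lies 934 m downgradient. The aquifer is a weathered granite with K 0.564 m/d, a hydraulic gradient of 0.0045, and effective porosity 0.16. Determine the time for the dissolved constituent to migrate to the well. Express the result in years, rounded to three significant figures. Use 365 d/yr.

161 years

Darcy flux q = K·i = 0.564 × 0.0045 = 0.002538 m/d
v = Ki/n = 0.564·0.0045/0.16 = 0.01586 m/d
t = L / v = 934 / 0.01586 = 58880 d
   = 58880 / 365 = 161 yr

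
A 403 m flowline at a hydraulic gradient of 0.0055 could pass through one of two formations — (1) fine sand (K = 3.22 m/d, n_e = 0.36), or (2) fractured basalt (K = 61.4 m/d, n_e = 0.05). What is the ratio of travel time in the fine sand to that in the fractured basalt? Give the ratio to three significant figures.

137

Unit 1 (fine sand): v = 3.22×0.0055/0.36 = 0.04919 m/d, t = 403/0.04919 = 8192 d
Unit 2 (fractured basalt): v = 61.4×0.0055/0.05 = 6.754 m/d, t = 403/6.754 = 59.67 d
t(fine sand) / t(fractured basalt) = 8192/59.67 = 137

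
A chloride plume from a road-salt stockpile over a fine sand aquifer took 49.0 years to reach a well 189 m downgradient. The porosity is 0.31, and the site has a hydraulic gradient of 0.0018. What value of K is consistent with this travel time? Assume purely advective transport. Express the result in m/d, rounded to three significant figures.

t = 49.0 years = 17890 d
v = L / t = 189 / 17890 = 0.01057 m/d
K = v · n / i = 0.01057 × 0.31 / 0.0018 = 1.82 m/d

1.82 m/d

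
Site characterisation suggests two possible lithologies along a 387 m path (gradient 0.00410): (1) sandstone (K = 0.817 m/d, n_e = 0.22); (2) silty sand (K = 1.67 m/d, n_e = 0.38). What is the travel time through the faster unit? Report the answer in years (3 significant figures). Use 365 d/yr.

Unit 1 (sandstone): v = 0.817×0.0041/0.22 = 0.01523 m/d, t = 387/0.01523 = 25420 d
Unit 2 (silty sand): v = 1.67×0.0041/0.38 = 0.01802 m/d, t = 387/0.01802 = 21480 d
Faster: 21480 d / 365 = 58.8 yr

58.8 years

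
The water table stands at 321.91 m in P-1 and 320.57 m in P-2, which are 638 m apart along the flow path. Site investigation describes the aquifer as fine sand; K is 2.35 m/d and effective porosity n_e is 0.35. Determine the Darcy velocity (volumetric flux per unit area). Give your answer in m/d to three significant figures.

Hydraulic gradient i = (321.91 − 320.57) / 638 = 1.34 / 638 = 0.002100
q = Ki = 2.35 × 0.002100 = 0.004936 m/d

0.00494 m/d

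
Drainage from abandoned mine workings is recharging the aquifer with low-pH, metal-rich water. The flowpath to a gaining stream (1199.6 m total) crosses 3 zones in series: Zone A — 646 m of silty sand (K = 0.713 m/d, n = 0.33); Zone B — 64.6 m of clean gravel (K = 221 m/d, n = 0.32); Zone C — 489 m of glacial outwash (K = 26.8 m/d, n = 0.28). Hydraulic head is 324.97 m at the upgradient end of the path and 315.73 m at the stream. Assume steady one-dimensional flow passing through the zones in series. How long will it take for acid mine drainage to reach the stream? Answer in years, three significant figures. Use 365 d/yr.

102 years

Total head drop ΔH = 324.97 − 315.73 = 9.24 m
Steady 1-D flow in series ⇒ the Darcy flux q is identical in every zone and the zone head losses add (resistances L/K in series).
Σ(L/K) = 646/0.713 + 64.6/221 + 489/26.8 = 906.0 + 0.2923 + 18.25 = 924.6 d
q = ΔH / Σ(L/K) = 9.24 / 924.6 = 0.009994 m/d (same in every zone)
Zone A: v = q/n = 0.009994/0.33 = 0.03028 m/d → t_A = 646/0.03028 = 21330 d
Zone B: v = q/n = 0.009994/0.32 = 0.03123 m/d → t_B = 64.6/0.03123 = 2068 d
Zone C: v = q/n = 0.009994/0.28 = 0.03569 m/d → t_C = 489/0.03569 = 13700 d
Total t = 21330 + 2068 + 13700 = 37100 d
   = 37100 / 365 = 102 yr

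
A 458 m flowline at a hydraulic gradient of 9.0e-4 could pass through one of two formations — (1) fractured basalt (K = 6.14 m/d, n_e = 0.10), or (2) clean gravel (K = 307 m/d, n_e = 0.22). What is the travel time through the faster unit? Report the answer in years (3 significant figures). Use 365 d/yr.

Unit 1 (fractured basalt): v = 6.14×9.0e-4/0.10 = 0.05526 m/d, t = 458/0.05526 = 8288 d
Unit 2 (clean gravel): v = 307×9.0e-4/0.22 = 1.256 m/d, t = 458/1.256 = 364.7 d
Faster: 364.7 d / 365 = 0.999 yr

0.999 years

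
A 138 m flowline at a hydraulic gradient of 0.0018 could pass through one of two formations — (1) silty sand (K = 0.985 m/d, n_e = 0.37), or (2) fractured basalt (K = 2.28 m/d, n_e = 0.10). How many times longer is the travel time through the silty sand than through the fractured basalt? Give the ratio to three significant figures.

Unit 1 (silty sand): v = 0.985×0.0018/0.37 = 0.004792 m/d, t = 138/0.004792 = 28800 d
Unit 2 (fractured basalt): v = 2.28×0.0018/0.10 = 0.04104 m/d, t = 138/0.04104 = 3363 d
t(silty sand) / t(fractured basalt) = 28800/3363 = 8.56

8.56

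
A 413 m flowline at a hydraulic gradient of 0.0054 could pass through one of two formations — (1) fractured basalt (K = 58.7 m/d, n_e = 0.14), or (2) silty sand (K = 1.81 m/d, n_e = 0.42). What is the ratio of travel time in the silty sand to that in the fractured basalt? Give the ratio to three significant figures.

97.3

Unit 1 (fractured basalt): v = 58.7×0.0054/0.14 = 2.264 m/d, t = 413/2.264 = 182.4 d
Unit 2 (silty sand): v = 1.81×0.0054/0.42 = 0.02327 m/d, t = 413/0.02327 = 17750 d
t(silty sand) / t(fractured basalt) = 17750/182.4 = 97.3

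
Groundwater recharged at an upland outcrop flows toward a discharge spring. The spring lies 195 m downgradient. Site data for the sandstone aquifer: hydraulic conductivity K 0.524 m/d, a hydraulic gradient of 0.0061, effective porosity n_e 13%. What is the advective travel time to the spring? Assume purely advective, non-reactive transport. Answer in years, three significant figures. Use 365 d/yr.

21.7 years

Darcy flux q = K·i = 0.524 × 0.0061 = 0.003196 m/d
v_s = q/n_e = 0.003196/0.13 = 0.02459 m/d
t = L / v = 195 / 0.02459 = 7931 d
   = 7931 / 365 = 21.7 yr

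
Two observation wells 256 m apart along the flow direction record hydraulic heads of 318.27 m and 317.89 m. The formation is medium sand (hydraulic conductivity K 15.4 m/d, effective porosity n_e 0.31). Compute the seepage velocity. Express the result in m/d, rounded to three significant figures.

0.0737 m/d

Hydraulic gradient i = (318.27 − 317.89) / 256 = 0.38 / 256 = 0.001484
Darcy flux q = K·i = 15.4 × 0.001484 = 0.02286 m/d
Seepage velocity v = q / n = 0.02286 / 0.31 = 0.07374 m/d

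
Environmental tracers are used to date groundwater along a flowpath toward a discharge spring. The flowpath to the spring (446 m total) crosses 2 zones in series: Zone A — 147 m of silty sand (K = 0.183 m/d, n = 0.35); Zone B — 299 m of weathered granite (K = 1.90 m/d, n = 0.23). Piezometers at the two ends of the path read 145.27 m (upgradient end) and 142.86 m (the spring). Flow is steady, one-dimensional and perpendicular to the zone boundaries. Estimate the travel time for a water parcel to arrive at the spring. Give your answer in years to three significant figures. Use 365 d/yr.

Total head drop ΔH = 145.27 − 142.86 = 2.41 m
Steady 1-D flow in series ⇒ the Darcy flux q is identical in every zone and the zone head losses add (resistances L/K in series).
Σ(L/K) = 147/0.183 + 299/1.90 = 803.3 + 157.4 = 960.6 d
q = ΔH / Σ(L/K) = 2.41 / 960.6 = 0.002509 m/d (same in every zone)
Zone A: v = q/n = 0.002509/0.35 = 0.007168 m/d → t_A = 147/0.007168 = 20510 d
Zone B: v = q/n = 0.002509/0.23 = 0.01091 m/d → t_B = 299/0.01091 = 27410 d
Total t = 20510 + 27410 = 47920 d
   = 47920 / 365 = 131 yr

131 years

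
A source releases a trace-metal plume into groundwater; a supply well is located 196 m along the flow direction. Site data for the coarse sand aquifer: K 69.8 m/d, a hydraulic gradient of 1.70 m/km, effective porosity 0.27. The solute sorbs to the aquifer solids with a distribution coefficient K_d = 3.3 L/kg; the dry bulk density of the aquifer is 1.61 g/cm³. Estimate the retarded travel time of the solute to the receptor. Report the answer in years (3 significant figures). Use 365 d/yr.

Specific discharge q = 69.8 × 0.0017 = 0.1187 m/d
v = Ki/n = 69.8·0.0017/0.27 = 0.4395 m/d
Retardation R = 1 + ρ_b·K_d/n = 1 + 1.61×3.3/0.27 = 20.68
Contaminant velocity v_c = v/R = 0.4395/20.68 = 0.02125 m/d
t = L/v_c = 196/0.02125 = 9222 d
   = 9222/365 = 25.3 yr

25.3 years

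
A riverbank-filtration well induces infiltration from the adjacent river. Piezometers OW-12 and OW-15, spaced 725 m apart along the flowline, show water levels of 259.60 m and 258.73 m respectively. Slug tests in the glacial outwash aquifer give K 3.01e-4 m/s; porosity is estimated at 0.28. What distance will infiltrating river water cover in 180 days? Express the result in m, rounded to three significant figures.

20.1 m

Hydraulic gradient i = (259.60 − 258.73) / 725 = 0.87 / 725 = 0.001200
K = 3.01e-4 m/s × 86400 s/d = 26.01 m/d
Darcy flux q = K·i = 26.01 × 0.001200 = 0.03121 m/d
Seepage velocity v = q / n = 0.03121 / 0.28 = 0.1115 m/d
L = v × T = 0.1115 × 180 = 20.06 m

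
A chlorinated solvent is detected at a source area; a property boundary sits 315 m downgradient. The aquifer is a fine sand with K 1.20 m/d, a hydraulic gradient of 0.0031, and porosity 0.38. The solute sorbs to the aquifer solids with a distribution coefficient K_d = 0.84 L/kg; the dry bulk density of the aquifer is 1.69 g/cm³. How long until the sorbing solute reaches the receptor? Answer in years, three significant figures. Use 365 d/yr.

417 years

q = Ki = 1.20 × 0.0031 = 0.003720 m/d
Average linear velocity = 0.003720 / 0.38 = 0.009789 m/d
Retardation R = 1 + ρ_b·K_d/n = 1 + 1.69×0.84/0.38 = 4.736
Contaminant velocity v_c = v/R = 0.009789/4.736 = 0.002067 m/d
t = L/v_c = 315/0.002067 = 152400 d
   = 152400/365 = 417 yr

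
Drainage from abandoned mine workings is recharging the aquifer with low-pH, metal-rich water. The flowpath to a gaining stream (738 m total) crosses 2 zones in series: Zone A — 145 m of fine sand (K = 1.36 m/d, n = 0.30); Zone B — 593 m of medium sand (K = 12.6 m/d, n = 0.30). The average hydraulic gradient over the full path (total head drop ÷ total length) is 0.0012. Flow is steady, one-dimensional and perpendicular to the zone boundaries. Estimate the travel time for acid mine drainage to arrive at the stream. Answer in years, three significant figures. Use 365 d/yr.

Steady 1-D flow in series ⇒ the Darcy flux q is identical in every zone and the zone head losses add (resistances L/K in series).
Σ(L/K) = 145/1.36 + 593/12.6 = 106.6 + 47.06 = 153.7 d
K_eq = L_total / Σ(L/K) = 738 / 153.7 = 4.802 m/d
q = K_eq · i = 4.802 × 0.0012 = 0.005763 m/d (same in every zone)
Zone A: v = q/n = 0.005763/0.30 = 0.01921 m/d → t_A = 145/0.01921 = 7549 d
Zone B: v = q/n = 0.005763/0.30 = 0.01921 m/d → t_B = 593/0.01921 = 30870 d
Total t = 7549 + 30870 = 38420 d
   = 38420 / 365 = 105 yr

105 years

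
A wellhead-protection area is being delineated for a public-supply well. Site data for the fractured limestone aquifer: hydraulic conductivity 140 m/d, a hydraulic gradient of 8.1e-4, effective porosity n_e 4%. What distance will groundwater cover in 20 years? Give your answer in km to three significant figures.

20.7 km

Darcy flux q = K·i = 140 × 8.1e-4 = 0.1134 m/d
v = Ki/n = 140·8.1e-4/0.04 = 2.835 m/d
T = 20 yr × 365 = 7300 d
L = v × T = 2.835 × 7300 = 20700 m
   = 20.7 km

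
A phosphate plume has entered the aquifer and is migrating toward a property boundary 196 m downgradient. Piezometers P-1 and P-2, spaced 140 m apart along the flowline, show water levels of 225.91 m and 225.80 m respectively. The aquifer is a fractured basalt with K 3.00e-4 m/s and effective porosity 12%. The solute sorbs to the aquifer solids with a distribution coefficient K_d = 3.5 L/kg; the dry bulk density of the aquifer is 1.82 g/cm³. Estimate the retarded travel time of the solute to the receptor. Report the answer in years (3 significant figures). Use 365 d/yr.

171 years

Hydraulic gradient i = (225.91 − 225.80) / 140 = 0.11 / 140 = 7.857e-4
K = 3.00e-4 m/s × 86400 s/d = 25.92 m/d
Darcy flux q = K·i = 25.92 × 7.857e-4 = 0.02037 m/d
Average linear velocity = 0.02037 / 0.12 = 0.1697 m/d
Retardation R = 1 + ρ_b·K_d/n = 1 + 1.82×3.5/0.12 = 54.08
Contaminant velocity v_c = v/R = 0.1697/54.08 = 0.003138 m/d
t = L/v_c = 196/0.003138 = 62460 d
   = 62460/365 = 171 yr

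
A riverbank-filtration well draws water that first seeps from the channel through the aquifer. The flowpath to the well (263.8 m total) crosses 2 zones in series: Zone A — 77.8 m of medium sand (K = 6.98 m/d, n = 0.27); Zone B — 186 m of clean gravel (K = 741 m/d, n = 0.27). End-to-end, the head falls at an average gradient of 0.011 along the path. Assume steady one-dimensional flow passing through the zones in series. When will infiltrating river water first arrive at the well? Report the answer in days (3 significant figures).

For zones in series the flux q is common to all zones; the equivalent conductivity is the harmonic (thickness-weighted) mean, K_eq = L_total / Σ(L_j/K_j).
Σ(L/K) = 77.8/6.98 + 186/741 = 11.15 + 0.2510 = 11.40 d
K_eq = L_total / Σ(L/K) = 263.8 / 11.40 = 23.15 m/d
q = K_eq · i = 23.15 × 0.011 = 0.2546 m/d (same in every zone)
Zone A: v = q/n = 0.2546/0.27 = 0.9430 m/d → t_A = 77.8/0.9430 = 82.50 d
Zone B: v = q/n = 0.2546/0.27 = 0.9430 m/d → t_B = 186/0.9430 = 197.2 d
Total t = 82.50 + 197.2 = 279.7 d

280 days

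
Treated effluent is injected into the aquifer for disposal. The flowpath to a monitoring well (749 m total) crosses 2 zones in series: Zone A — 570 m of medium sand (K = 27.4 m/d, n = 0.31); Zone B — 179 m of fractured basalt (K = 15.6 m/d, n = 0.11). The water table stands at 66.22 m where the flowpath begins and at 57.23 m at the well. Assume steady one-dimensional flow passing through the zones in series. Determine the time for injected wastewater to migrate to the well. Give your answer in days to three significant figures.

705 days

Total head drop ΔH = 66.22 − 57.23 = 8.99 m
Steady 1-D flow in series ⇒ the Darcy flux q is identical in every zone and the zone head losses add (resistances L/K in series).
Σ(L/K) = 570/27.4 + 179/15.6 = 20.80 + 11.47 = 32.28 d
q = ΔH / Σ(L/K) = 8.99 / 32.28 = 0.2785 m/d (same in every zone)
Zone A: v = q/n = 0.2785/0.31 = 0.8985 m/d → t_A = 570/0.8985 = 634.4 d
Zone B: v = q/n = 0.2785/0.11 = 2.532 m/d → t_B = 179/2.532 = 70.69 d
Total t = 634.4 + 70.69 = 705.1 d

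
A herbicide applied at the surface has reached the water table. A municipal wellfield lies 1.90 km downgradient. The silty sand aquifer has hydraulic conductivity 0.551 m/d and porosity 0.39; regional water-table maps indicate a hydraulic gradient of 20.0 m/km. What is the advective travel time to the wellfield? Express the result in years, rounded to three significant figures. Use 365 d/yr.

q = Ki = 0.551 × 0.020 = 0.01102 m/d
Average linear velocity = 0.01102 / 0.39 = 0.02826 m/d
L = 1.90 km = 1900 m
t = L / v = 1900 / 0.02826 = 67240 d
   = 67240 / 365 = 184 yr

184 years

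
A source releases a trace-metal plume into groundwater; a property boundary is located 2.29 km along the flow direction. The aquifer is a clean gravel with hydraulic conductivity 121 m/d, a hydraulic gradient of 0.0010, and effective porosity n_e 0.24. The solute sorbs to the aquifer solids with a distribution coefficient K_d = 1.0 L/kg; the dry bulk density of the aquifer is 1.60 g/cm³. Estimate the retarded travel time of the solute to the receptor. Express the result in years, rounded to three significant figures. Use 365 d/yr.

q = Ki = 121 × 0.0010 = 0.1210 m/d
Average linear velocity = 0.1210 / 0.24 = 0.5042 m/d
Retardation R = 1 + ρ_b·K_d/n = 1 + 1.60×1.0/0.24 = 7.667
Contaminant velocity v_c = v/R = 0.5042/7.667 = 0.06576 m/d
L = 2.29 km = 2290 m
t = L/v_c = 2290/0.06576 = 34820 d
   = 34820/365 = 95.4 yr

95.4 years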